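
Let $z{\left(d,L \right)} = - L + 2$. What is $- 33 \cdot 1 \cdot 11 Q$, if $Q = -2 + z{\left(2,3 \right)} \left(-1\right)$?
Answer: $363$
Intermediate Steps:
$z{\left(d,L \right)} = 2 - L$
$Q = -1$ ($Q = -2 + \left(2 - 3\right) \left(-1\right) = -2 - -1 = -2 + 1 = -1$)
$- 33 \cdot 1 \cdot 11 Q = - 33 \cdot 1 \cdot 11 \left(-1\right) = \left(-33\right) 11 \left(-1\right) = \left(-363\right) \left(-1\right) = 363$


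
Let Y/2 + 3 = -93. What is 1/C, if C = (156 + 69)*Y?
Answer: -1/43200 ≈ -2.3148e-5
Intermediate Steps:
Y = -192 (Y = -6 + 2*(-93) = -6 - 186 = -192)
C = -43200 (C = (156 + 69)*(-192) = 225*(-192) = -43200)
1/C = 1/(-43200) = -1/43200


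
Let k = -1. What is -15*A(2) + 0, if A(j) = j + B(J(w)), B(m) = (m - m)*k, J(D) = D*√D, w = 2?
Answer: -30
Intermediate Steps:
J(D) = D^(3/2)
B(m) = 0 (B(m) = (m - m)*(-1) = 0*(-1) = 0)
A(j) = j (A(j) = j + 0 = j)
-15*A(2) + 0 = -15*2 + 0 = -30 + 0 = -30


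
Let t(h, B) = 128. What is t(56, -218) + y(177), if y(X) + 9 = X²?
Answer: 31448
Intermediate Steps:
y(X) = -9 + X²
t(56, -218) + y(177) = 128 + (-9 + 177²) = 128 + (-9 + 31329) = 128 + 31320 = 31448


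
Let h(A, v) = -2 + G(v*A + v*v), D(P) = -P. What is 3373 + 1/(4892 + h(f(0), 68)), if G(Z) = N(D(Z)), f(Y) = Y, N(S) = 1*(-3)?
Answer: 16483852/4887 ≈ 3373.0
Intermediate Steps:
N(S) = -3
G(Z) = -3
h(A, v) = -5 (h(A, v) = -2 - 3 = -5)
3373 + 1/(4892 + h(f(0), 68)) = 3373 + 1/(4892 - 5) = 3373 + 1/4887 = 16483852/4887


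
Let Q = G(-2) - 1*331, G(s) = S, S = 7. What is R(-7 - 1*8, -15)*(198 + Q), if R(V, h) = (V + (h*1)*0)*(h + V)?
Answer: -56700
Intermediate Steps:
G(s) = 7
Q = -324 (Q = 7 - 1*331 = 7 - 331 = -324)
R(V, h) = V*(V + h) (R(V, h) = (V + h*0)*(V + h) = (V + 0)*(V + h) = V*(V + h))
R(-7 - 1*8, -15)*(198 + Q) = ((-7 - 1*8)*((-7 - 1*8) - 15))*(198 - 324) = ((-7 - 8)*((-7 - 8) - 15))*(-126) = -15*(-15 - 15)*(-126) = -15*(-30)*(-126) = 450*(-126) = -56700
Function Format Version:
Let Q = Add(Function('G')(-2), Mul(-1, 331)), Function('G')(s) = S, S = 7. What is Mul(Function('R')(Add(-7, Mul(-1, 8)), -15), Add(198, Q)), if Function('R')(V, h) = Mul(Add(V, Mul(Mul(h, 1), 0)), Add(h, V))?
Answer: -56700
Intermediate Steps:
Function('G')(s) = 7
Q = -324 (Q = Add(7, Mul(-1, 331)) = Add(7, -331) = -324)
Function('R')(V, h) = Mul(V, Add(V, h)) (Function('R')(V, h) = Mul(Add(V, Mul(h, 0)), Add(V, h)) = Mul(Add(V, 0), Add(V, h)) = Mul(V, Add(V, h)))
Mul(Function('R')(Add(-7, Mul(-1, 8)), -15), Add(198, Q)) = Mul(Mul(Add(-7, Mul(-1, 8)), Add(Add(-7, Mul(-1, 8)), -15)), Add(198, -324)) = Mul(Mul(Add(-7, -8), Add(Add(-7, -8), -15)), -126) = Mul(Mul(-15, Add(-15, -15)), -126) = Mul(Mul(-15, -30), -126) = Mul(450, -126) = -56700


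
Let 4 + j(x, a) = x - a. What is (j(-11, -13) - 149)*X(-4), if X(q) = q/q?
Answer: -151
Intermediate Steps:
j(x, a) = -4 + x - a (j(x, a) = -4 + (x - a) = -4 + x - a)
X(q) = 1
(j(-11, -13) - 149)*X(-4) = ((-4 - 11 - 1*(-13)) - 149)*1 = ((-4 - 11 + 13) - 149)*1 = (-2 - 149)*1 = -151*1 = -151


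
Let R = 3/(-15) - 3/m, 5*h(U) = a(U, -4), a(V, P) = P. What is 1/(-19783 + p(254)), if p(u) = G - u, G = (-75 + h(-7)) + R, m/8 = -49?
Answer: -392/7884293 ≈ -4.9719e-5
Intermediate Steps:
m = -392 (m = 8*(-49) = -392)
h(U) = -4/5 (h(U) = (1/5)*(-4) = -4/5)
R = -377/1960 (R = 3/(-15) - 3/(-392) = 3*(-1/15) - 3*(-1/392) = -1/5 + 3/392 = -377/1960 ≈ -0.19235)
G = -29789/392 (G = (-75 - 4/5) - 377/1960 = -379/5 - 377/1960 = -29789/392 ≈ -75.992)
p(u) = -29789/392 - u
1/(-19783 + p(254)) = 1/(-19783 + (-29789/392 - 1*254)) = 1/(-19783 + (-29789/392 - 254)) = 1/(-19783 - 129357/392) = 1/(-7884293/392) = -392/7884293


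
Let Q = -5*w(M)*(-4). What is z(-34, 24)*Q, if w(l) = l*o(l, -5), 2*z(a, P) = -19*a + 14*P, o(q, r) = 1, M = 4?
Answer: 39280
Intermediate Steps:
z(a, P) = 7*P - 19*a/2 (z(a, P) = (-19*a + 14*P)/2 = 7*P - 19*a/2)
w(l) = l (w(l) = l*1 = l)
Q = 80 (Q = -5*4*(-4) = -20*(-4) = 80)
z(-34, 24)*Q = (7*24 - 19/2*(-34))*80 = (168 + 323)*80 = 491*80 = 39280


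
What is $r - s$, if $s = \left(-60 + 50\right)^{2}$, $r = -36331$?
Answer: $-36431$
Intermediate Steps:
$s = 100$ ($s = \left(-10\right)^{2} = 100$)
$r - s = -36331 - 100 = -36431$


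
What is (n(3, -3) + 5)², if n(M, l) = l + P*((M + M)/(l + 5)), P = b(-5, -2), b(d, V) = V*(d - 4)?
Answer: 3136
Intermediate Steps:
b(d, V) = V*(-4 + d)
P = 18 (P = -2*(-4 - 5) = -2*(-9) = 18)
n(M, l) = l + 36*M/(5 + l) (n(M, l) = l + 18*((M + M)/(l + 5)) = l + 18*((2*M)/(5 + l)) = l + 18*(2*M/(5 + l)) = l + 36*M/(5 + l))
(n(3, -3) + 5)² = (((-3)² + 5*(-3) + 36*3)/(5 - 3) + 5)² = ((9 - 15 + 108)/2 + 5)² = ((½)*102 + 5)² = (51 + 5)² = 56² = 3136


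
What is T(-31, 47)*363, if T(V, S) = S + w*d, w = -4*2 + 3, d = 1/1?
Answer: 15246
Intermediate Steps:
d = 1
w = -5 (w = -8 + 3 = -5)
T(V, S) = -5 + S (T(V, S) = S - 5*1 = S - 5 = -5 + S)
T(-31, 47)*363 = (-5 + 47)*363 = 42*363 = 15246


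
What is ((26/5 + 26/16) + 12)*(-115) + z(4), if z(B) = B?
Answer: -17287/8 ≈ -2160.9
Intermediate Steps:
((26/5 + 26/16) + 12)*(-115) + z(4) = ((26/5 + 26/16) + 12)*(-115) + 4 = ((26*(⅕) + 26*(1/16)) + 12)*(-115) + 4 = ((26/5 + 13/8) + 12)*(-115) + 4 = (273/40 + 12)*(-115) + 4 = (753/40)*(-115) + 4 = -17319/8 + 4 = -17287/8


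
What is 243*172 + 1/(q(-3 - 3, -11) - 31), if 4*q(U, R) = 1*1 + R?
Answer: 2800330/67 ≈ 41796.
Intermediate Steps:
q(U, R) = ¼ + R/4 (q(U, R) = (1*1 + R)/4 = (1 + R)/4 = ¼ + R/4)
243*172 + 1/(q(-3 - 3, -11) - 31) = 243*172 + 1/((¼ + (¼)*(-11)) - 31) = 41796 + 1/((¼ - 11/4) - 31) = 41796 + 1/(-5/2 - 31) = 41796 + 1/(-67/2) = 41796 - 2/67 = 2800330/67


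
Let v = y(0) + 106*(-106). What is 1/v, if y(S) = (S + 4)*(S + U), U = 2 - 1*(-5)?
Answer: -1/11208 ≈ -8.9222e-5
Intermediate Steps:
U = 7 (U = 2 + 5 = 7)
y(S) = (4 + S)*(7 + S) (y(S) = (S + 4)*(S + 7) = (4 + S)*(7 + S))
v = -11208 (v = (28 + 0² + 11*0) + 106*(-106) = (28 + 0 + 0) - 11236 = 28 - 11236 = -11208)
1/v = 1/(-11208) = -1/11208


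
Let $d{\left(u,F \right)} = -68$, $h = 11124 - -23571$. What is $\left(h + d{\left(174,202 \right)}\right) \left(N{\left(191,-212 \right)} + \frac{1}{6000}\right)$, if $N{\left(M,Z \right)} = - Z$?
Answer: $\frac{44045578627}{6000} \approx 7.3409 \cdot 10^{6}$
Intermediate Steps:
$h = 34695$ ($h = 11124 + 23571 = 34695$)
$\left(h + d{\left(174,202 \right)}\right) \left(N{\left(191,-212 \right)} + \frac{1}{6000}\right) = \left(34695 - 68\right) \left(\left(-1\right) \left(-212\right) + \frac{1}{6000}\right) = 34627 \left(212 + \frac{1}{6000}\right) = 34627 \cdot \frac{1272001}{6000} = \frac{44045578627}{6000}$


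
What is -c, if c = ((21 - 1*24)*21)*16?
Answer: 1008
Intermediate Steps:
c = -1008 (c = ((21 - 24)*21)*16 = -3*21*16 = -63*16 = -1008)
-c = -1*(-1008) = 1008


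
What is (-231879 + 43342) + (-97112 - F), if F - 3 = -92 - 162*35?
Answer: -279890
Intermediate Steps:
F = -5759 (F = 3 + (-92 - 162*35) = 3 + (-92 - 5670) = 3 - 5762 = -5759)
(-231879 + 43342) + (-97112 - F) = (-231879 + 43342) + (-97112 - 1*(-5759)) = -188537 + (-97112 + 5759) = -188537 - 91353 = -279890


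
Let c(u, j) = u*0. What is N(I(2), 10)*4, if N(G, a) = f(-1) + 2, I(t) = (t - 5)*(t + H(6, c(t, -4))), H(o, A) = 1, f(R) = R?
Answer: 4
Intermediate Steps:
c(u, j) = 0
I(t) = (1 + t)*(-5 + t) (I(t) = (t - 5)*(t + 1) = (-5 + t)*(1 + t) = (1 + t)*(-5 + t))
N(G, a) = 1 (N(G, a) = -1 + 2 = 1)
N(I(2), 10)*4 = 1*4 = 4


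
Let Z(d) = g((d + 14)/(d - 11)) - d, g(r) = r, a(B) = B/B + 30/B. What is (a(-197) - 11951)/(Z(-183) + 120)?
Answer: -456710920/11613347 ≈ -39.326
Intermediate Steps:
a(B) = 1 + 30/B
Z(d) = -d + (14 + d)/(-11 + d) (Z(d) = (d + 14)/(d - 11) - d = (14 + d)/(-11 + d) - d = -d + (14 + d)/(-11 + d))
(a(-197) - 11951)/(Z(-183) + 120) = ((30 - 197)/(-197) - 11951)/((14 - 183 - 1*(-183)*(-11 - 183))/(-11 - 183) + 120) = (-1/197*(-167) - 11951)/((14 - 183 - 1*(-183)*(-194))/(-194) + 120) = (167/197 - 11951)/(-(14 - 183 - 35502)/194 + 120) = -2354180/(197*(-1/194*(-35671) + 120)) = -2354180/(197*(35671/194 + 120)) = -2354180/(197*58951/194) = -2354180/197*194/58951 = -456710920/11613347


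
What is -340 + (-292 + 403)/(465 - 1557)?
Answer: -123797/364 ≈ -340.10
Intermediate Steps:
-340 + (-292 + 403)/(465 - 1557) = -340 + 111/(-1092) = -340 + 111*(-1/1092) = -340 - 37/364 = -123797/364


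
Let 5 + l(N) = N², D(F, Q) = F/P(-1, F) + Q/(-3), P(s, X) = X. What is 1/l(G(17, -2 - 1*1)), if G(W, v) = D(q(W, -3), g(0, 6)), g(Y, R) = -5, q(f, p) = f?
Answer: 9/19 ≈ 0.47368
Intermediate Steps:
D(F, Q) = 1 - Q/3 (D(F, Q) = F/F + Q/(-3) = 1 + Q*(-⅓) = 1 - Q/3)
G(W, v) = 8/3 (G(W, v) = 1 - ⅓*(-5) = 1 + 5/3 = 8/3)
l(N) = -5 + N²
1/l(G(17, -2 - 1*1)) = 1/(-5 + (8/3)²) = 1/(-5 + 64/9) = 1/(19/9) = 9/19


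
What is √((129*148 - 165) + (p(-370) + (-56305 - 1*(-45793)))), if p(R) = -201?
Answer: 37*√6 ≈ 90.631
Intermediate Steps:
√((129*148 - 165) + (p(-370) + (-56305 - 1*(-45793)))) = √((129*148 - 165) + (-201 + (-56305 - 1*(-45793)))) = √((19092 - 165) + (-201 + (-56305 + 45793))) = √(18927 + (-201 - 10512)) = √(18927 - 10713) = √8214 = 37*√6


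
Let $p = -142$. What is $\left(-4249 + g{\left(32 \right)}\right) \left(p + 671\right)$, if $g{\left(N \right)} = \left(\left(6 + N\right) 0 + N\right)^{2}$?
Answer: $-1706025$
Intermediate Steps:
$g{\left(N \right)} = N^{2}$ ($g{\left(N \right)} = \left(0 + N\right)^{2} = N^{2}$)
$\left(-4249 + g{\left(32 \right)}\right) \left(p + 671\right) = \left(-4249 + 32^{2}\right) \left(-142 + 671\right) = \left(-4249 + 1024\right) 529 = \left(-3225\right) 529 = -1706025$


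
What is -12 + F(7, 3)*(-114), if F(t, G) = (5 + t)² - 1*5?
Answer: -15858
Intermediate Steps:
F(t, G) = -5 + (5 + t)² (F(t, G) = (5 + t)² - 5 = -5 + (5 + t)²)
-12 + F(7, 3)*(-114) = -12 + (-5 + (5 + 7)²)*(-114) = -12 + (-5 + 12²)*(-114) = -12 + (-5 + 144)*(-114) = -12 + 139*(-114) = -12 - 15846 = -15858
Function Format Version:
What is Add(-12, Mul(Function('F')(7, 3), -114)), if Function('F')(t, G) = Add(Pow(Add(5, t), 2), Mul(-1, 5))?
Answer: -15858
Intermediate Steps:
Function('F')(t, G) = Add(-5, Pow(Add(5, t), 2)) (Function('F')(t, G) = Add(Pow(Add(5, t), 2), -5) = Add(-5, Pow(Add(5, t), 2)))
Add(-12, Mul(Function('F')(7, 3), -114)) = Add(-12, Mul(Add(-5, Pow(Add(5, 7), 2)), -114)) = Add(-12, Mul(Add(-5, Pow(12, 2)), -114)) = Add(-12, Mul(Add(-5, 144), -114)) = Add(-12, Mul(139, -114)) = Add(-12, -15846) = -15858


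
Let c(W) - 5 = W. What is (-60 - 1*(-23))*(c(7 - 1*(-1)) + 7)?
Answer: -740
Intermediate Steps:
c(W) = 5 + W
(-60 - 1*(-23))*(c(7 - 1*(-1)) + 7) = (-60 - 1*(-23))*((5 + (7 - 1*(-1))) + 7) = (-60 + 23)*((5 + (7 + 1)) + 7) = -37*((5 + 8) + 7) = -37*(13 + 7) = -37*20 = -740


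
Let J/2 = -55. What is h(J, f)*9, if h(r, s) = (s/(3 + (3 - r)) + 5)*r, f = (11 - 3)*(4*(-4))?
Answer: -111870/29 ≈ -3857.6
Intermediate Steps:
J = -110 (J = 2*(-55) = -110)
f = -128 (f = 8*(-16) = -128)
h(r, s) = r*(5 + s/(6 - r)) (h(r, s) = (s/(6 - r) + 5)*r = (5 + s/(6 - r))*r = r*(5 + s/(6 - r)))
h(J, f)*9 = -110*(-30 - 1*(-128) + 5*(-110))/(-6 - 110)*9 = -110*(-30 + 128 - 550)/(-116)*9 = -110*(-1/116)*(-452)*9 = -12430/29*9 = -111870/29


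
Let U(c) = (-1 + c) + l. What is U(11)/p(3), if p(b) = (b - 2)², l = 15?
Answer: 25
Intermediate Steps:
U(c) = 14 + c (U(c) = (-1 + c) + 15 = 14 + c)
p(b) = (-2 + b)²
U(11)/p(3) = (14 + 11)/((-2 + 3)²) = 25/(1²) = 25/1 = 25*1 = 25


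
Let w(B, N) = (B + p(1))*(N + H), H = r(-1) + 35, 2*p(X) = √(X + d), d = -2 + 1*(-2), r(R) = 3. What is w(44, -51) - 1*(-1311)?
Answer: 739 - 13*I*√3/2 ≈ 739.0 - 11.258*I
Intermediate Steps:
d = -4 (d = -2 - 2 = -4)
p(X) = √(-4 + X)/2 (p(X) = √(X - 4)/2 = √(-4 + X)/2)
H = 38 (H = 3 + 35 = 38)
w(B, N) = (38 + N)*(B + I*√3/2) (w(B, N) = (B + √(-4 + 1)/2)*(N + 38) = (B + √(-3)/2)*(38 + N) = (B + (I*√3)/2)*(38 + N) = (B + I*√3/2)*(38 + N) = (38 + N)*(B + I*√3/2))
w(44, -51) - 1*(-1311) = (38*44 + 44*(-51) + 19*I*√3 + (½)*I*(-51)*√3) - 1*(-1311) = (1672 - 2244 + 19*I*√3 - 51*I*√3/2) + 1311 = (-572 - 13*I*√3/2) + 1311 = 739 - 13*I*√3/2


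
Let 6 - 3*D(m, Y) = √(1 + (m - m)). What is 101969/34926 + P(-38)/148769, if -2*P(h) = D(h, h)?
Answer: 7584898528/2597953047 ≈ 2.9196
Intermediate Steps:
D(m, Y) = 5/3 (D(m, Y) = 2 - √(1 + (m - m))/3 = 2 - √(1 + 0)/3 = 2 - √1/3 = 2 - ⅓*1 = 2 - ⅓ = 5/3)
P(h) = -⅚ (P(h) = -½*5/3 = -⅚)
101969/34926 + P(-38)/148769 = 101969/34926 - ⅚/148769 = 101969*(1/34926) - ⅚*1/148769 = 101969/34926 - 5/892614 = 7584898528/2597953047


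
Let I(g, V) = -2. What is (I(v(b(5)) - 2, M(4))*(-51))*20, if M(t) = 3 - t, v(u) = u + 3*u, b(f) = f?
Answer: 2040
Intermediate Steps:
v(u) = 4*u
(I(v(b(5)) - 2, M(4))*(-51))*20 = -2*(-51)*20 = 102*20 = 2040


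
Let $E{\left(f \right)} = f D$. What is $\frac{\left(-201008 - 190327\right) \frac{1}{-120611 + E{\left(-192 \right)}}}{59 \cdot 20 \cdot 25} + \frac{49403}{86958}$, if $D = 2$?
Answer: $\frac{2519582160949}{4434053638500} \approx 0.56823$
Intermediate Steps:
$E{\left(f \right)} = 2 f$ ($E{\left(f \right)} = f 2 = 2 f$)
$\frac{\left(-201008 - 190327\right) \frac{1}{-120611 + E{\left(-192 \right)}}}{59 \cdot 20 \cdot 25} + \frac{49403}{86958} = \frac{\left(-201008 - 190327\right) \frac{1}{-120611 + 2 \left(-192\right)}}{59 \cdot 20 \cdot 25} + \frac{49403}{86958} = \frac{\left(-391335\right) \frac{1}{-120611 - 384}}{1180 \cdot 25} + 49403 \cdot \frac{1}{86958} = \frac{\left(-391335\right) \frac{1}{-120995}}{29500} + \frac{49403}{86958} = \left(-391335\right) \left(- \frac{1}{120995}\right) \frac{1}{29500} + \frac{49403}{86958} = \frac{11181}{3457} \cdot \frac{1}{29500} + \frac{49403}{86958} = \frac{11181}{101981500} + \frac{49403}{86958} = \frac{2519582160949}{4434053638500}$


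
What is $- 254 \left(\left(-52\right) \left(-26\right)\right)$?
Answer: $-343408$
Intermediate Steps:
$- 254 \left(\left(-52\right) \left(-26\right)\right) = \left(-254\right) 1352 = -343408$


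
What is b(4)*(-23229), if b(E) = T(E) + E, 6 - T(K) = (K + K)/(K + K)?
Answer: -209061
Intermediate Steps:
T(K) = 5 (T(K) = 6 - (K + K)/(K + K) = 6 - 2*K/(2*K) = 6 - 2*K*1/(2*K) = 6 - 1*1 = 6 - 1 = 5)
b(E) = 5 + E
b(4)*(-23229) = (5 + 4)*(-23229) = 9*(-23229) = -209061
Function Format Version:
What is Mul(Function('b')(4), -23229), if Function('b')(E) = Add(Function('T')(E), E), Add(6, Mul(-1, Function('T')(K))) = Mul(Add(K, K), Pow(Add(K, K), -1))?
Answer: -209061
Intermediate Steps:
Function('T')(K) = 5 (Function('T')(K) = Add(6, Mul(-1, Mul(Add(K, K), Pow(Add(K, K), -1)))) = Add(6, Mul(-1, Mul(Mul(2, K), Pow(Mul(2, K), -1)))) = Add(6, Mul(-1, Mul(Mul(2, K), Mul(Rational(1, 2), Pow(K, -1))))) = Add(6, Mul(-1, 1)) = Add(6, -1) = 5)
Function('b')(E) = Add(5, E)
Mul(Function('b')(4), -23229) = Mul(Add(5, 4), -23229) = Mul(9, -23229) = -209061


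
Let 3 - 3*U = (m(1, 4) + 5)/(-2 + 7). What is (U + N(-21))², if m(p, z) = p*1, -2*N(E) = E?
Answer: 12321/100 ≈ 123.21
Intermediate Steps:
N(E) = -E/2
m(p, z) = p
U = ⅗ (U = 1 - (1 + 5)/(3*(-2 + 7)) = 1 - 2/5 = 1 - ⅓*6/5 = 1 - ⅖ = ⅗ ≈ 0.60000)
(U + N(-21))² = (⅗ - ½*(-21))² = (⅗ + 21/2)² = (111/10)² = 12321/100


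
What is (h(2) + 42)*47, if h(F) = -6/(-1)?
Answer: 2256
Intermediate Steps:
h(F) = 6 (h(F) = -6*(-1) = 6)
(h(2) + 42)*47 = (6 + 42)*47 = 48*47 = 2256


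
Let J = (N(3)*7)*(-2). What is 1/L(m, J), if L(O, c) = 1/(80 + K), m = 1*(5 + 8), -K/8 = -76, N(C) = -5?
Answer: 688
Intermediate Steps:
K = 608 (K = -8*(-76) = 608)
J = 70 (J = -5*7*(-2) = -35*(-2) = 70)
m = 13 (m = 1*13 = 13)
L(O, c) = 1/688 (L(O, c) = 1/(80 + 608) = 1/688)
1/L(m, J) = 1/(1/688) = 688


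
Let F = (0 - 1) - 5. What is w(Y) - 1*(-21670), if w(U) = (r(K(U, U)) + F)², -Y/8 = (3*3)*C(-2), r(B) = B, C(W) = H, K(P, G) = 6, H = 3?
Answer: 21670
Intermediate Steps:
C(W) = 3
Y = -216 (Y = -8*3*3*3 = -72*3 = -8*27 = -216)
F = -6 (F = -1 - 5 = -6)
w(U) = 0 (w(U) = (6 - 6)² = 0² = 0)
w(Y) - 1*(-21670) = 0 - 1*(-21670) = 0 + 21670 = 21670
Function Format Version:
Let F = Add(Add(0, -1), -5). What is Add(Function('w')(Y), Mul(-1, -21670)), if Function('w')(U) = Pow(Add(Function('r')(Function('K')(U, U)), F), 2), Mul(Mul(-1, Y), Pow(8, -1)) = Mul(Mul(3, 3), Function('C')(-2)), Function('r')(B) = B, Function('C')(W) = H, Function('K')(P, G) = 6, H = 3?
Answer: 21670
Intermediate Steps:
Function('C')(W) = 3
Y = -216 (Y = Mul(-8, Mul(Mul(3, 3), 3)) = Mul(-8, Mul(9, 3)) = Mul(-8, 27) = -216)
F = -6 (F = Add(-1, -5) = -6)
Function('w')(U) = 0 (Function('w')(U) = Pow(Add(6, -6), 2) = Pow(0, 2) = 0)
Add(Function('w')(Y), Mul(-1, -21670)) = Add(0, Mul(-1, -21670)) = Add(0, 21670) = 21670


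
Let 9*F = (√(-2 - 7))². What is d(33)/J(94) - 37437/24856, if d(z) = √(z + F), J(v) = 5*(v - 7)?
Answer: -37437/24856 + 4*√2/435 ≈ -1.4932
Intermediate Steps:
J(v) = -35 + 5*v (J(v) = 5*(-7 + v) = -35 + 5*v)
F = -1 (F = (√(-2 - 7))²/9 = (√(-9))²/9 = (3*I)²/9 = (⅑)*(-9) = -1)
d(z) = √(-1 + z) (d(z) = √(z - 1) = √(-1 + z))
d(33)/J(94) - 37437/24856 = √(-1 + 33)/(-35 + 5*94) - 37437/24856 = √32/(-35 + 470) - 37437*1/24856 = (4*√2)/435 - 37437/24856 = (4*√2)*(1/435) - 37437/24856 = 4*√2/435 - 37437/24856 = -37437/24856 + 4*√2/435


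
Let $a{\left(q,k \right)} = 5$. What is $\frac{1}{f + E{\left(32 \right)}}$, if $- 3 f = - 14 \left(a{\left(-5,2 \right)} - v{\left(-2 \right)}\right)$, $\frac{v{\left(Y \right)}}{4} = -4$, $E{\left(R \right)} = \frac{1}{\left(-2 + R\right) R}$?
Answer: $\frac{960}{94081} \approx 0.010204$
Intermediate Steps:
$E{\left(R \right)} = \frac{1}{R \left(-2 + R\right)}$
$v{\left(Y \right)} = -16$ ($v{\left(Y \right)} = 4 \left(-4\right) = -16$)
$f = 98$ ($f = - \frac{\left(-14\right) \left(5 - -16\right)}{3} = - \frac{\left(-14\right) \left(5 + 16\right)}{3} = - \frac{\left(-14\right) 21}{3} = \left(- \frac{1}{3}\right) \left(-294\right) = 98$)
$\frac{1}{f + E{\left(32 \right)}} = \frac{1}{98 + \frac{1}{32 \left(-2 + 32\right)}} = \frac{1}{98 + \frac{1}{32 \cdot 30}} = \frac{1}{98 + \frac{1}{32} \cdot \frac{1}{30}} = \frac{1}{98 + \frac{1}{960}} = \frac{1}{\frac{94081}{960}} = \frac{960}{94081}$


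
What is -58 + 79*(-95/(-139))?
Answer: -557/139 ≈ -4.0072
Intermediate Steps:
-58 + 79*(-95/(-139)) = -58 + 79*(-95*(-1/139)) = -58 + 79*(95/139) = -58 + 7505/139 = -557/139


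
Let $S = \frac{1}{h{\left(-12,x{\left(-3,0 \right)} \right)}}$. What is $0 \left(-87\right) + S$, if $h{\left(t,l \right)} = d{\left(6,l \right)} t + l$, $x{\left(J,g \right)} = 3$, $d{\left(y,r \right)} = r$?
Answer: $- \frac{1}{33} \approx -0.030303$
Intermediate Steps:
$h{\left(t,l \right)} = l + l t$ ($h{\left(t,l \right)} = l t + l = l + l t$)
$S = - \frac{1}{33}$ ($S = \frac{1}{3 \left(1 - 12\right)} = \frac{1}{3 \left(-11\right)} = \frac{1}{-33} = - \frac{1}{33} \approx -0.030303$)
$0 \left(-87\right) + S = 0 \left(-87\right) - \frac{1}{33} = 0 - \frac{1}{33} = - \frac{1}{33}$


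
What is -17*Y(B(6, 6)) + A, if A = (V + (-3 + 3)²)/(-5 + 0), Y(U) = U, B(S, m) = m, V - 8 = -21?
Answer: -497/5 ≈ -99.400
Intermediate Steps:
V = -13 (V = 8 - 21 = -13)
A = 13/5 (A = (-13 + (-3 + 3)²)/(-5 + 0) = (-13 + 0²)/(-5) = (-13 + 0)*(-⅕) = -13*(-⅕) = 13/5 ≈ 2.6000)
-17*Y(B(6, 6)) + A = -17*6 + 13/5 = -102 + 13/5 = -497/5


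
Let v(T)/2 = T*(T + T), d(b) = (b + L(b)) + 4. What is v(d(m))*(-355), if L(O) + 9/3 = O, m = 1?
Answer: -12780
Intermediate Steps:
L(O) = -3 + O
d(b) = 1 + 2*b (d(b) = (b + (-3 + b)) + 4 = (-3 + 2*b) + 4 = 1 + 2*b)
v(T) = 4*T² (v(T) = 2*(T*(T + T)) = 2*(T*(2*T)) = 2*(2*T²) = 4*T²)
v(d(m))*(-355) = (4*(1 + 2*1)²)*(-355) = (4*(1 + 2)²)*(-355) = (4*3²)*(-355) = (4*9)*(-355) = 36*(-355) = -12780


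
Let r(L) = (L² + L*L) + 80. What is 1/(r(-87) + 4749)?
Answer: 1/19967 ≈ 5.0083e-5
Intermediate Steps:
r(L) = 80 + 2*L² (r(L) = (L² + L²) + 80 = 2*L² + 80 = 80 + 2*L²)
1/(r(-87) + 4749) = 1/((80 + 2*(-87)²) + 4749) = 1/((80 + 2*7569) + 4749) = 1/((80 + 15138) + 4749) = 1/(15218 + 4749) = 1/19967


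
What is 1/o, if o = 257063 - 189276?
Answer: 1/67787 ≈ 1.4752e-5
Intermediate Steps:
o = 67787
1/o = 1/67787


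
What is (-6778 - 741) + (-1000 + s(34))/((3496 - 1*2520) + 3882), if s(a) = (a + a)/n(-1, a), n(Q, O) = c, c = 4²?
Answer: -20873313/2776 ≈ -7519.2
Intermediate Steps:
c = 16
n(Q, O) = 16
s(a) = a/8 (s(a) = (a + a)/16 = (2*a)*(1/16) = a/8)
(-6778 - 741) + (-1000 + s(34))/((3496 - 1*2520) + 3882) = (-6778 - 741) + (-1000 + (⅛)*34)/((3496 - 1*2520) + 3882) = -7519 + (-1000 + 17/4)/((3496 - 2520) + 3882) = -7519 - 3983/(4*(976 + 3882)) = -7519 - 3983/4/4858 = -7519 - 3983/4*1/4858 = -7519 - 569/2776 = -20873313/2776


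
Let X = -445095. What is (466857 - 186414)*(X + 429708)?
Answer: -4315176441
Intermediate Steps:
(466857 - 186414)*(X + 429708) = (466857 - 186414)*(-445095 + 429708) = 280443*(-15387) = -4315176441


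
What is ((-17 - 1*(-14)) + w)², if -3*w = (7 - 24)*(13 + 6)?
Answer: 98596/9 ≈ 10955.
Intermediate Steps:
w = 323/3 (w = -(7 - 24)*(13 + 6)/3 = -(-17)*19/3 = -⅓*(-323) = 323/3 ≈ 107.67)
((-17 - 1*(-14)) + w)² = ((-17 - 1*(-14)) + 323/3)² = ((-17 + 14) + 323/3)² = (-3 + 323/3)² = (314/3)² = 98596/9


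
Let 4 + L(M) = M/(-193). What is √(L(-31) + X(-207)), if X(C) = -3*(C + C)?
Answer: √46120245/193 ≈ 35.188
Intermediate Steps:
L(M) = -4 - M/193 (L(M) = -4 + M/(-193) = -4 + M*(-1/193) = -4 - M/193)
X(C) = -6*C
√(L(-31) + X(-207)) = √((-4 - 1/193*(-31)) - 6*(-207)) = √((-4 + 31/193) + 1242) = √(-741/193 + 1242) = √(238965/193) = √46120245/193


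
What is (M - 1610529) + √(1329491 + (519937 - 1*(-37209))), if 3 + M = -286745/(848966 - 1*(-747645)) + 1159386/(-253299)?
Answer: -217111075447942383/134806656563 + √1886637 ≈ -1.6092e+6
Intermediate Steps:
M = -1045660190556/134806656563 (M = -3 + (-286745/(848966 - 1*(-747645)) + 1159386/(-253299)) = -3 + (-286745/(848966 + 747645) + 1159386*(-1/253299)) = -3 + (-286745/1596611 - 386462/84433) = -3 - 641240220867/134806656563 = -1045660190556/134806656563 ≈ -7.7567)
(M - 1610529) + √(1329491 + (519937 - 1*(-37209))) = (-1045660190556/134806656563 - 1610529) + √(1329491 + (519937 - 1*(-37209))) = -217111075447942383/134806656563 + √(1329491 + (519937 + 37209)) = -217111075447942383/134806656563 + √(1329491 + 557146) = -217111075447942383/134806656563 + √1886637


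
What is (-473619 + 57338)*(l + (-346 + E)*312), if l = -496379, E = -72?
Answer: 260922849395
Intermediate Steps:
(-473619 + 57338)*(l + (-346 + E)*312) = (-473619 + 57338)*(-496379 + (-346 - 72)*312) = -416281*(-496379 - 418*312) = -416281*(-496379 - 130416) = -416281*(-626795) = 260922849395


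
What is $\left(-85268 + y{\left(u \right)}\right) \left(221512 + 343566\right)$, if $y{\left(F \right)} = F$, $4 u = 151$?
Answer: $- \frac{96323478419}{2} \approx -4.8162 \cdot 10^{10}$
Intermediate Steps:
$u = \frac{151}{4}$ ($u = \frac{1}{4} \cdot 151 = \frac{151}{4} \approx 37.75$)
$\left(-85268 + y{\left(u \right)}\right) \left(221512 + 343566\right) = \left(-85268 + \frac{151}{4}\right) \left(221512 + 343566\right) = \left(- \frac{340921}{4}\right) 565078 = - \frac{96323478419}{2}$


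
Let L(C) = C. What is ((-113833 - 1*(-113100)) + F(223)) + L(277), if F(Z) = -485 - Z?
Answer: -1164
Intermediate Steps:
((-113833 - 1*(-113100)) + F(223)) + L(277) = ((-113833 - 1*(-113100)) + (-485 - 1*223)) + 277 = ((-113833 + 113100) + (-485 - 223)) + 277 = (-733 - 708) + 277 = -1441 + 277 = -1164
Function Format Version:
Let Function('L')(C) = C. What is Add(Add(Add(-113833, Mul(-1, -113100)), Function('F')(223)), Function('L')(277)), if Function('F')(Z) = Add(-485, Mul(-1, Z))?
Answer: -1164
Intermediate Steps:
Add(Add(Add(-113833, Mul(-1, -113100)), Function('F')(223)), Function('L')(277)) = Add(Add(Add(-113833, Mul(-1, -113100)), Add(-485, Mul(-1, 223))), 277) = Add(Add(Add(-113833, 113100), Add(-485, -223)), 277) = Add(Add(-733, -708), 277) = Add(-1441, 277) = -1164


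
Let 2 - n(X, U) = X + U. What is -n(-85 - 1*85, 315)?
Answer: 143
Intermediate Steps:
n(X, U) = 2 - U - X (n(X, U) = 2 - (X + U) = 2 - (U + X) = 2 + (-U - X) = 2 - U - X)
-n(-85 - 1*85, 315) = -(2 - 1*315 - (-85 - 1*85)) = -(2 - 315 - (-85 - 85)) = -(2 - 315 - 1*(-170)) = -(2 - 315 + 170) = -1*(-143) = 143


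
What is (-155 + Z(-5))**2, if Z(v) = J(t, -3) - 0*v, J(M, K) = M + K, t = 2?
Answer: 24336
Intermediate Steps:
J(M, K) = K + M
Z(v) = -1 (Z(v) = (-3 + 2) - 0*v = -1 - 1*0 = -1 + 0 = -1)
(-155 + Z(-5))**2 = (-155 - 1)**2 = (-156)**2 = 24336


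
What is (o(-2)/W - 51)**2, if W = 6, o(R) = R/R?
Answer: 93025/36 ≈ 2584.0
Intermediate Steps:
o(R) = 1
(o(-2)/W - 51)**2 = (1/6 - 51)**2 = (-305/6)**2 = 93025/36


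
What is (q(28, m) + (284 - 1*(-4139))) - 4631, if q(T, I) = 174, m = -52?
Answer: -34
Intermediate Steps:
(q(28, m) + (284 - 1*(-4139))) - 4631 = (174 + (284 - 1*(-4139))) - 4631 = (174 + (284 + 4139)) - 4631 = (174 + 4423) - 4631 = 4597 - 4631 = -34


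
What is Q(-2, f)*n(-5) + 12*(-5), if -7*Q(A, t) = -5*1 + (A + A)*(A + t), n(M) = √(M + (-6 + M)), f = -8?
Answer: -60 - 20*I ≈ -60.0 - 20.0*I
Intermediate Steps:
n(M) = √(-6 + 2*M)
Q(A, t) = 5/7 - 2*A*(A + t)/7 (Q(A, t) = -(-5*1 + (A + A)*(A + t))/7 = -(-5 + (2*A)*(A + t))/7 = -(-5 + 2*A*(A + t))/7 = 5/7 - 2*A*(A + t)/7)
Q(-2, f)*n(-5) + 12*(-5) = (5/7 - 2/7*(-2)² - 2/7*(-2)*(-8))*√(-6 + 2*(-5)) + 12*(-5) = (5/7 - 2/7*4 - 32/7)*√(-6 - 10) - 60 = (5/7 - 8/7 - 32/7)*√(-16) - 60 = -20*I - 60 = -60 - 20*I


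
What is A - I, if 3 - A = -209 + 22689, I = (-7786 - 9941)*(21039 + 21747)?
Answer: 758444945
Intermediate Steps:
I = -758467422 (I = -17727*42786 = -758467422)
A = -22477 (A = 3 - (-209 + 22689) = 3 - 1*22480 = 3 - 22480 = -22477)
A - I = -22477 - 1*(-758467422) = -22477 + 758467422 = 758444945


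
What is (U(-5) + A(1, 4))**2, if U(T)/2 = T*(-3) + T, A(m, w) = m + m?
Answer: 484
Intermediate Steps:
A(m, w) = 2*m
U(T) = -4*T (U(T) = 2*(T*(-3) + T) = 2*(-3*T + T) = 2*(-2*T) = -4*T)
(U(-5) + A(1, 4))**2 = (-4*(-5) + 2*1)**2 = (20 + 2)**2 = 22**2 = 484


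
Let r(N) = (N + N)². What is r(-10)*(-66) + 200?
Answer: -26200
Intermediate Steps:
r(N) = 4*N² (r(N) = (2*N)² = 4*N²)
r(-10)*(-66) + 200 = (4*(-10)²)*(-66) + 200 = (4*100)*(-66) + 200 = 400*(-66) + 200 = -26400 + 200 = -26200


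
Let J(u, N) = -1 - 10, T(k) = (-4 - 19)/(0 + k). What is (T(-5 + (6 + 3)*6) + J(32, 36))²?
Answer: 315844/2401 ≈ 131.55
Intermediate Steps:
T(k) = -23/k
J(u, N) = -11
(T(-5 + (6 + 3)*6) + J(32, 36))² = (-23/(-5 + (6 + 3)*6) - 11)² = (-23/(-5 + 9*6) - 11)² = (-23/(-5 + 54) - 11)² = (-23/49 - 11)² = (-562/49)² = 315844/2401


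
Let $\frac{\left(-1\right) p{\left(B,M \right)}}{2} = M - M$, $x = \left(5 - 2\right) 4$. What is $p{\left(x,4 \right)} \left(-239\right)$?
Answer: $0$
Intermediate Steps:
$x = 12$ ($x = 3 \cdot 4 = 12$)
$p{\left(B,M \right)} = 0$ ($p{\left(B,M \right)} = - 2 \left(M - M\right) = \left(-2\right) 0 = 0$)
$p{\left(x,4 \right)} \left(-239\right) = 0 \left(-239\right) = 0$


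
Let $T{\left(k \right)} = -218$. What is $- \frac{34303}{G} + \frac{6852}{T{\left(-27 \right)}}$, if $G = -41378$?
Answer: $- \frac{138022001}{4510202} \approx -30.602$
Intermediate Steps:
$- \frac{34303}{G} + \frac{6852}{T{\left(-27 \right)}} = - \frac{34303}{-41378} + \frac{6852}{-218} = \left(-34303\right) \left(- \frac{1}{41378}\right) + 6852 \left(- \frac{1}{218}\right) = \frac{34303}{41378} - \frac{3426}{109} = - \frac{138022001}{4510202}$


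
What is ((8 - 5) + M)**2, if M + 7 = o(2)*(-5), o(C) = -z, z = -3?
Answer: 361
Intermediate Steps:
o(C) = 3 (o(C) = -1*(-3) = 3)
M = -22 (M = -7 + 3*(-5) = -7 - 15 = -22)
((8 - 5) + M)**2 = ((8 - 5) - 22)**2 = (3 - 22)**2 = (-19)**2 = 361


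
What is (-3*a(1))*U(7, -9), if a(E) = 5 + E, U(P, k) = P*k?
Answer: 1134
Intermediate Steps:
(-3*a(1))*U(7, -9) = (-3*(5 + 1))*(7*(-9)) = -3*6*(-63) = -18*(-63) = 1134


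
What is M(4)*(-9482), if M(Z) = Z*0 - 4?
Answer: 37928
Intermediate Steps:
M(Z) = -4 (M(Z) = 0 - 4 = -4)
M(4)*(-9482) = -4*(-9482) = 37928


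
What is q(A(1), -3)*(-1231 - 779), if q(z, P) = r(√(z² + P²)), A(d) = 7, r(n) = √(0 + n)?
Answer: -2010*58^(¼) ≈ -5546.9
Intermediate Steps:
r(n) = √n
q(z, P) = (P² + z²)^(¼) (q(z, P) = √(√(z² + P²)) = √(√(P² + z²)) = (P² + z²)^(¼))
q(A(1), -3)*(-1231 - 779) = ((-3)² + 7²)^(¼)*(-1231 - 779) = (9 + 49)^(¼)*(-2010) = 58^(¼)*(-2010) = -2010*58^(¼)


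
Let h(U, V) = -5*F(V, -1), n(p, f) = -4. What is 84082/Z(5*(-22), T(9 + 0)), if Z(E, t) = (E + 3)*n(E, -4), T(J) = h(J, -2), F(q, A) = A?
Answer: 42041/214 ≈ 196.45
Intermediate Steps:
h(U, V) = 5 (h(U, V) = -5*(-1) = 5)
T(J) = 5
Z(E, t) = -12 - 4*E (Z(E, t) = (E + 3)*(-4) = (3 + E)*(-4) = -12 - 4*E)
84082/Z(5*(-22), T(9 + 0)) = 84082/(-12 - 20*(-22)) = 84082/(-12 - 4*(-110)) = 84082/(-12 + 440) = 84082/428 = 84082*(1/428) = 42041/214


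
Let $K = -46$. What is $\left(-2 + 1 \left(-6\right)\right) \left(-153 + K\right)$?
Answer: $1592$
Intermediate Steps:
$\left(-2 + 1 \left(-6\right)\right) \left(-153 + K\right) = \left(-2 + 1 \left(-6\right)\right) \left(-153 - 46\right) = \left(-2 - 6\right) \left(-199\right) = \left(-8\right) \left(-199\right) = 1592$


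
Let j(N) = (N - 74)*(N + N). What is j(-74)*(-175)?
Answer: -3833200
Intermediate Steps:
j(N) = 2*N*(-74 + N) (j(N) = (-74 + N)*(2*N) = 2*N*(-74 + N))
j(-74)*(-175) = (2*(-74)*(-74 - 74))*(-175) = (2*(-74)*(-148))*(-175) = 21904*(-175) = -3833200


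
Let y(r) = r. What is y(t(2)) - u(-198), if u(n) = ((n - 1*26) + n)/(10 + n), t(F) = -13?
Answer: -1433/94 ≈ -15.245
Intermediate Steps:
u(n) = (-26 + 2*n)/(10 + n) (u(n) = ((n - 26) + n)/(10 + n) = ((-26 + n) + n)/(10 + n) = (-26 + 2*n)/(10 + n))
y(t(2)) - u(-198) = -13 - 2*(-13 - 198)/(10 - 198) = -13 - 2*(-211)/(-188) = -13 - 2*(-1)*(-211)/188 = -13 - 1*211/94 = -13 - 211/94 = -1433/94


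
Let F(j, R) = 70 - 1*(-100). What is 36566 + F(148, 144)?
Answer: 36736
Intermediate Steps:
F(j, R) = 170 (F(j, R) = 70 + 100 = 170)
36566 + F(148, 144) = 36566 + 170 = 36736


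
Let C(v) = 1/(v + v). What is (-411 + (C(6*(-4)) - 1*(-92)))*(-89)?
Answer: 1362857/48 ≈ 28393.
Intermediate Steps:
C(v) = 1/(2*v)
(-411 + (C(6*(-4)) - 1*(-92)))*(-89) = (-411 + (1/(2*((6*(-4)))) - 1*(-92)))*(-89) = (-411 + ((½)/(-24) + 92))*(-89) = (-411 + ((½)*(-1/24) + 92))*(-89) = (-411 + (-1/48 + 92))*(-89) = (-411 + 4415/48)*(-89) = -15313/48*(-89) = 1362857/48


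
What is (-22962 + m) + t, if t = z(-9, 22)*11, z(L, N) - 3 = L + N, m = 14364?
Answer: -8422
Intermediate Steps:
z(L, N) = 3 + L + N (z(L, N) = 3 + (L + N) = 3 + L + N)
t = 176 (t = (3 - 9 + 22)*11 = 16*11 = 176)
(-22962 + m) + t = (-22962 + 14364) + 176 = -8598 + 176 = -8422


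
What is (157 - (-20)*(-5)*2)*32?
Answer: -1376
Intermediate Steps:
(157 - (-20)*(-5)*2)*32 = (157 - 5*20*2)*32 = (157 - 100*2)*32 = (157 - 200)*32 = -43*32 = -1376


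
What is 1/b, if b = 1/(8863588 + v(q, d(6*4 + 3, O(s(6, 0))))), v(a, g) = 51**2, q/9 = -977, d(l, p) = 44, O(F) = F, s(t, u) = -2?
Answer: 8866189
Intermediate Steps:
q = -8793 (q = 9*(-977) = -8793)
v(a, g) = 2601
b = 1/8866189 (b = 1/(8863588 + 2601) = 1/8866189 ≈ 1.1279e-7)
1/b = 1/(1/8866189) = 8866189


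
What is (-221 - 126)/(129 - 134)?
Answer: 347/5 ≈ 69.400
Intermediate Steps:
(-221 - 126)/(129 - 134) = -347/(-5) = -347*(-⅕) = 347/5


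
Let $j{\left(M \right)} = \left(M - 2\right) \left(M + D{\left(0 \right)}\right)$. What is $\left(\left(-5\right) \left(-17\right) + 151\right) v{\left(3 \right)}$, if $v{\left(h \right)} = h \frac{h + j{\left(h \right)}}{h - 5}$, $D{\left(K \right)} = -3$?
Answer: $-1062$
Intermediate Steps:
$j{\left(M \right)} = \left(-3 + M\right) \left(-2 + M\right)$ ($j{\left(M \right)} = \left(M - 2\right) \left(M - 3\right) = \left(-2 + M\right) \left(-3 + M\right) = \left(-3 + M\right) \left(-2 + M\right)$)
$v{\left(h \right)} = \frac{h \left(6 + h^{2} - 4 h\right)}{-5 + h}$ ($v{\left(h \right)} = h \frac{h + \left(6 + h^{2} - 5 h\right)}{h - 5} = h \frac{6 + h^{2} - 4 h}{-5 + h} = \frac{h \left(6 + h^{2} - 4 h\right)}{-5 + h}$)
$\left(\left(-5\right) \left(-17\right) + 151\right) v{\left(3 \right)} = \left(\left(-5\right) \left(-17\right) + 151\right) \frac{3 \left(6 + 3^{2} - 12\right)}{-5 + 3} = \left(85 + 151\right) \frac{3 \left(6 + 9 - 12\right)}{-2} = 236 \cdot 3 \left(- \frac{1}{2}\right) 3 = 236 \left(- \frac{9}{2}\right) = -1062$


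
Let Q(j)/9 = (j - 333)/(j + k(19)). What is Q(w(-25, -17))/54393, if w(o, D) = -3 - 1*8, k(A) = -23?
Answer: 516/308227 ≈ 0.0016741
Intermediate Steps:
w(o, D) = -11 (w(o, D) = -3 - 8 = -11)
Q(j) = 9*(-333 + j)/(-23 + j) (Q(j) = 9*((j - 333)/(j - 23)) = 9*((-333 + j)/(-23 + j)) = 9*(-333 + j)/(-23 + j))
Q(w(-25, -17))/54393 = (9*(-333 - 11)/(-23 - 11))/54393 = (9*(-344)/(-34))*(1/54393) = (9*(-1/34)*(-344))*(1/54393) = (1548/17)*(1/54393) = 516/308227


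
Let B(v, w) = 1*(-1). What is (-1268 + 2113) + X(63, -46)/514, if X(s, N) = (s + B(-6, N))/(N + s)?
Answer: 3691836/4369 ≈ 845.01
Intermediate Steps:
B(v, w) = -1
X(s, N) = (-1 + s)/(N + s) (X(s, N) = (s - 1)/(N + s) = (-1 + s)/(N + s))
(-1268 + 2113) + X(63, -46)/514 = (-1268 + 2113) + ((-1 + 63)/(-46 + 63))/514 = 845 + (62/17)*(1/514) = 845 + 31/4369 = 3691836/4369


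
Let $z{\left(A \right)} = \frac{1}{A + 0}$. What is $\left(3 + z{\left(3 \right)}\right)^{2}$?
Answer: $\frac{100}{9} \approx 11.111$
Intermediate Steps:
$z{\left(A \right)} = \frac{1}{A}$
$\left(3 + z{\left(3 \right)}\right)^{2} = \left(3 + \frac{1}{3}\right)^{2} = \left(\frac{10}{3}\right)^{2} = \frac{100}{9}$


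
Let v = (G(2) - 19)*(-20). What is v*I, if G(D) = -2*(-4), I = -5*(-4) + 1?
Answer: 4620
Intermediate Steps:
I = 21 (I = 20 + 1 = 21)
G(D) = 8 (G(D) = -2*(-4) = 8)
v = 220 (v = (8 - 19)*(-20) = -11*(-20) = 220)
v*I = 220*21 = 4620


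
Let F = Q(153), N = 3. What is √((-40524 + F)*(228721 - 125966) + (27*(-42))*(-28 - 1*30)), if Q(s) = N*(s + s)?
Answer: I*√4069648758 ≈ 63794.0*I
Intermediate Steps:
Q(s) = 6*s (Q(s) = 3*(s + s) = 3*(2*s) = 6*s)
F = 918 (F = 6*153 = 918)
√((-40524 + F)*(228721 - 125966) + (27*(-42))*(-28 - 1*30)) = √((-40524 + 918)*(228721 - 125966) + (27*(-42))*(-28 - 1*30)) = √(-39606*102755 - 1134*(-28 - 30)) = √(-4069714530 - 1134*(-58)) = √(-4069714530 + 65772) = √(-4069648758) = I*√4069648758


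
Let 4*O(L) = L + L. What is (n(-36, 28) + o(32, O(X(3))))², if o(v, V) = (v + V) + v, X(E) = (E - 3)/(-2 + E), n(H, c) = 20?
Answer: 7056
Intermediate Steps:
X(E) = (-3 + E)/(-2 + E)
O(L) = L/2 (O(L) = (L + L)/4 = (2*L)/4 = L/2)
o(v, V) = V + 2*v (o(v, V) = (V + v) + v = V + 2*v)
(n(-36, 28) + o(32, O(X(3))))² = (20 + (((-3 + 3)/(-2 + 3))/2 + 2*32))² = (20 + ((0/1)/2 + 64))² = (20 + ((1*0)/2 + 64))² = (20 + ((½)*0 + 64))² = (20 + (0 + 64))² = (20 + 64)² = 84² = 7056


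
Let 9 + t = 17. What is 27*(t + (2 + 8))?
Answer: 486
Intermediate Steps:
t = 8 (t = -9 + 17 = 8)
27*(t + (2 + 8)) = 27*(8 + (2 + 8)) = 27*(8 + 10) = 27*18 = 486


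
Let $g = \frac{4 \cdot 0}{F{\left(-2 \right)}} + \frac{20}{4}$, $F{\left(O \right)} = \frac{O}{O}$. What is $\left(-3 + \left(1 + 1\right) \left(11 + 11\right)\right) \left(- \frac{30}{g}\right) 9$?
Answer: $-2214$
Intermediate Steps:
$F{\left(O \right)} = 1$
$g = 5$ ($g = \frac{4 \cdot 0}{1} + \frac{20}{4} = 0 \cdot 1 + 20 \cdot \frac{1}{4} = 0 + 5 = 5$)
$\left(-3 + \left(1 + 1\right) \left(11 + 11\right)\right) \left(- \frac{30}{g}\right) 9 = \left(-3 + \left(1 + 1\right) \left(11 + 11\right)\right) \left(- \frac{30}{5}\right) 9 = \left(-3 + 2 \cdot 22\right) \left(\left(-30\right) \frac{1}{5}\right) 9 = \left(-3 + 44\right) \left(-6\right) 9 = 41 \left(-6\right) 9 = \left(-246\right) 9 = -2214$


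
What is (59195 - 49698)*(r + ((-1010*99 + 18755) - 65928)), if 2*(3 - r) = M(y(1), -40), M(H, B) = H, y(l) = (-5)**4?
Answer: -2801092665/2 ≈ -1.4005e+9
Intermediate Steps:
y(l) = 625
r = -619/2 (r = 3 - 1/2*625 = 3 - 625/2 = -619/2 ≈ -309.50)
(59195 - 49698)*(r + ((-1010*99 + 18755) - 65928)) = (59195 - 49698)*(-619/2 + ((-1010*99 + 18755) - 65928)) = 9497*(-619/2 + ((-99990 + 18755) - 65928)) = 9497*(-619/2 + (-81235 - 65928)) = 9497*(-619/2 - 147163) = 9497*(-294945/2) = -2801092665/2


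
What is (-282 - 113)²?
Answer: 156025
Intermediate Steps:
(-282 - 113)² = (-395)² = 156025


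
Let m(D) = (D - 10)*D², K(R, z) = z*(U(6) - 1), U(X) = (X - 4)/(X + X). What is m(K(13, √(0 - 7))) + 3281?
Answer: 59933/18 + 875*I*√7/216 ≈ 3329.6 + 10.718*I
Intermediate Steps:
U(X) = (-4 + X)/(2*X) (U(X) = (-4 + X)/((2*X)) = (-4 + X)*(1/(2*X)) = (-4 + X)/(2*X))
K(R, z) = -5*z/6 (K(R, z) = z*((½)*(-4 + 6)/6 - 1) = z*((½)*(⅙)*2 - 1) = z*(⅙ - 1) = z*(-⅚) = -5*z/6)
m(D) = D²*(-10 + D) (m(D) = (-10 + D)*D² = D²*(-10 + D))
m(K(13, √(0 - 7))) + 3281 = (-5*√(0 - 7)/6)²*(-10 - 5*√(0 - 7)/6) + 3281 = (-5*I*√7/6)²*(-10 - 5*I*√7/6) + 3281 = -175*(-10 - 5*I*√7/6)/36 + 3281 = (875/18 + 875*I*√7/216) + 3281 = 59933/18 + 875*I*√7/216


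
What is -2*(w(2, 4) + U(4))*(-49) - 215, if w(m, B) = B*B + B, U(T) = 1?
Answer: 1843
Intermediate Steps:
w(m, B) = B + B**2 (w(m, B) = B**2 + B = B + B**2)
-2*(w(2, 4) + U(4))*(-49) - 215 = -2*(4*(1 + 4) + 1)*(-49) - 215 = -2*(4*5 + 1)*(-49) - 215 = -2*(20 + 1)*(-49) - 215 = -2*21*(-49) - 215 = -42*(-49) - 215 = 2058 - 215 = 1843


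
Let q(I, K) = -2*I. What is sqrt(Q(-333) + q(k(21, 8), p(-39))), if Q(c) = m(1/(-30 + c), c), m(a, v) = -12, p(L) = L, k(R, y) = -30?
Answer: 4*sqrt(3) ≈ 6.9282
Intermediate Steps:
Q(c) = -12
sqrt(Q(-333) + q(k(21, 8), p(-39))) = sqrt(-12 - 2*(-30)) = sqrt(-12 + 60) = sqrt(48) = 4*sqrt(3)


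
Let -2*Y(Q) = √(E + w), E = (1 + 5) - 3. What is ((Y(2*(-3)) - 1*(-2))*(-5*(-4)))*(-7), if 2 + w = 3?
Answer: -140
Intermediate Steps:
w = 1 (w = -2 + 3 = 1)
E = 3 (E = 6 - 3 = 3)
Y(Q) = -1 (Y(Q) = -√(3 + 1)/2 = -√4/2 = -½*2 = -1)
((Y(2*(-3)) - 1*(-2))*(-5*(-4)))*(-7) = ((-1 - 1*(-2))*(-5*(-4)))*(-7) = ((-1 + 2)*20)*(-7) = (1*20)*(-7) = 20*(-7) = -140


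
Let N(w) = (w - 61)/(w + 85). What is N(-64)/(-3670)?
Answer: 25/15414 ≈ 0.0016219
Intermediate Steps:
N(w) = (-61 + w)/(85 + w)
N(-64)/(-3670) = ((-61 - 64)/(85 - 64))/(-3670) = (-125/21)*(-1/3670) = ((1/21)*(-125))*(-1/3670) = -125/21*(-1/3670) = 25/15414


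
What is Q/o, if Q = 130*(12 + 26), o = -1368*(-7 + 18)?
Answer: -65/198 ≈ -0.32828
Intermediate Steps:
o = -15048 (o = -1368*11 = -15048)
Q = 4940 (Q = 130*38 = 4940)
Q/o = 4940/(-15048) = 4940*(-1/15048) = -65/198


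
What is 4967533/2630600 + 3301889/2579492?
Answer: 5374915209159/1696402913800 ≈ 3.1684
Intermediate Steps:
4967533/2630600 + 3301889/2579492 = 5374915209159/1696402913800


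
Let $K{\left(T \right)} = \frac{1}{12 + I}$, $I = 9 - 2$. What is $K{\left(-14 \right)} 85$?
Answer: $\frac{85}{19} \approx 4.4737$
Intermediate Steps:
$I = 7$ ($I = 9 - 2 = 7$)
$K{\left(T \right)} = \frac{1}{19}$ ($K{\left(T \right)} = \frac{1}{12 + 7} = \frac{1}{19}$)
$K{\left(-14 \right)} 85 = \frac{1}{19} \cdot 85 = \frac{85}{19}$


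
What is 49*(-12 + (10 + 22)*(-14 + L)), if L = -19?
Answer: -52332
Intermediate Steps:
49*(-12 + (10 + 22)*(-14 + L)) = 49*(-12 + (10 + 22)*(-14 - 19)) = 49*(-12 + 32*(-33)) = 49*(-12 - 1056) = 49*(-1068) = -52332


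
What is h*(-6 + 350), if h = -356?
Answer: -122464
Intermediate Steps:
h*(-6 + 350) = -356*(-6 + 350) = -356*344 = -122464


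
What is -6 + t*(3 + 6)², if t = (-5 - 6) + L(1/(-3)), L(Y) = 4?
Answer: -573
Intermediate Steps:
t = -7 (t = (-5 - 6) + 4 = -11 + 4 = -7)
-6 + t*(3 + 6)² = -6 - 7*(3 + 6)² = -6 - 7*9² = -6 - 7*81 = -6 - 567 = -573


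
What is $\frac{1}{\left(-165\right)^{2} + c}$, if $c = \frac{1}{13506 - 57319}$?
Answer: $\frac{43813}{1192808924} \approx 3.6731 \cdot 10^{-5}$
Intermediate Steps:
$c = - \frac{1}{43813}$ ($c = \frac{1}{-43813} = - \frac{1}{43813} \approx -2.2824 \cdot 10^{-5}$)
$\frac{1}{\left(-165\right)^{2} + c} = \frac{1}{\left(-165\right)^{2} - \frac{1}{43813}} = \frac{1}{27225 - \frac{1}{43813}} = \frac{1}{\frac{1192808924}{43813}} = \frac{43813}{1192808924}$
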